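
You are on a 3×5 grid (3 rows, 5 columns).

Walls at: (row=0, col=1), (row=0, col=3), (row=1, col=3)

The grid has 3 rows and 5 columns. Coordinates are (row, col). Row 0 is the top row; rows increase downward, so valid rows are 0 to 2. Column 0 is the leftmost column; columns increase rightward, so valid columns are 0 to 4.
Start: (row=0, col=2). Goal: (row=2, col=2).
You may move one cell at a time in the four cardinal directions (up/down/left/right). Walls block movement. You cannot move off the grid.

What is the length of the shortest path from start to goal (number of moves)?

BFS from (row=0, col=2) until reaching (row=2, col=2):
  Distance 0: (row=0, col=2)
  Distance 1: (row=1, col=2)
  Distance 2: (row=1, col=1), (row=2, col=2)  <- goal reached here
One shortest path (2 moves): (row=0, col=2) -> (row=1, col=2) -> (row=2, col=2)

Answer: Shortest path length: 2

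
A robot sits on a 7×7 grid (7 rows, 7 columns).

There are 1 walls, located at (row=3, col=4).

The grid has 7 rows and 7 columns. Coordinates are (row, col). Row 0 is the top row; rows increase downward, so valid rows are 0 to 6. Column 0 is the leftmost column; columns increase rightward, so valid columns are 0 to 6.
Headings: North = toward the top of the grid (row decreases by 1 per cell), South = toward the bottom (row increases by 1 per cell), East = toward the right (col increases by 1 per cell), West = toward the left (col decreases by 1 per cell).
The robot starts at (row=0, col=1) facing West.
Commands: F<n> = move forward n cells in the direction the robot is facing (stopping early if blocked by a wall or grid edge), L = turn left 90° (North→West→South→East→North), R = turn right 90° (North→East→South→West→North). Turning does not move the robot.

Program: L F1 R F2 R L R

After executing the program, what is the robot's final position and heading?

Start: (row=0, col=1), facing West
  L: turn left, now facing South
  F1: move forward 1, now at (row=1, col=1)
  R: turn right, now facing West
  F2: move forward 1/2 (blocked), now at (row=1, col=0)
  R: turn right, now facing North
  L: turn left, now facing West
  R: turn right, now facing North
Final: (row=1, col=0), facing North

Answer: Final position: (row=1, col=0), facing North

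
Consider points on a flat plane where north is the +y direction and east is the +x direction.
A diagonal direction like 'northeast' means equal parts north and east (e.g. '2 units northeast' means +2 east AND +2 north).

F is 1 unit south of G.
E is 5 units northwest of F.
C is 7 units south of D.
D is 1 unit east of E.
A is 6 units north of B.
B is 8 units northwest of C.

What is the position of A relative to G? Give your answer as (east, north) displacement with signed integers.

Answer: A is at (east=-12, north=11) relative to G.

Derivation:
Place G at the origin (east=0, north=0).
  F is 1 unit south of G: delta (east=+0, north=-1); F at (east=0, north=-1).
  E is 5 units northwest of F: delta (east=-5, north=+5); E at (east=-5, north=4).
  D is 1 unit east of E: delta (east=+1, north=+0); D at (east=-4, north=4).
  C is 7 units south of D: delta (east=+0, north=-7); C at (east=-4, north=-3).
  B is 8 units northwest of C: delta (east=-8, north=+8); B at (east=-12, north=5).
  A is 6 units north of B: delta (east=+0, north=+6); A at (east=-12, north=11).
Therefore A relative to G: (east=-12, north=11).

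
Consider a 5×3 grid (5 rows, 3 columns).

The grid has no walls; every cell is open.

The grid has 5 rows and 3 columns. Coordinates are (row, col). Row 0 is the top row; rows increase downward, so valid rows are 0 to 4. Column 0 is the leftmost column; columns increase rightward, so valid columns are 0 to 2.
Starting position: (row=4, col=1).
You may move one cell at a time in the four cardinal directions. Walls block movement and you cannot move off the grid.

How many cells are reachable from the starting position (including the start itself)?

Answer: Reachable cells: 15

Derivation:
BFS flood-fill from (row=4, col=1):
  Distance 0: (row=4, col=1)
  Distance 1: (row=3, col=1), (row=4, col=0), (row=4, col=2)
  Distance 2: (row=2, col=1), (row=3, col=0), (row=3, col=2)
  Distance 3: (row=1, col=1), (row=2, col=0), (row=2, col=2)
  Distance 4: (row=0, col=1), (row=1, col=0), (row=1, col=2)
  Distance 5: (row=0, col=0), (row=0, col=2)
Total reachable: 15 (grid has 15 open cells total)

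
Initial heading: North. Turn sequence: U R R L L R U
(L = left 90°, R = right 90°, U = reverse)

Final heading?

Answer: Final heading: East

Derivation:
Start: North
  U (U-turn (180°)) -> South
  R (right (90° clockwise)) -> West
  R (right (90° clockwise)) -> North
  L (left (90° counter-clockwise)) -> West
  L (left (90° counter-clockwise)) -> South
  R (right (90° clockwise)) -> West
  U (U-turn (180°)) -> East
Final: East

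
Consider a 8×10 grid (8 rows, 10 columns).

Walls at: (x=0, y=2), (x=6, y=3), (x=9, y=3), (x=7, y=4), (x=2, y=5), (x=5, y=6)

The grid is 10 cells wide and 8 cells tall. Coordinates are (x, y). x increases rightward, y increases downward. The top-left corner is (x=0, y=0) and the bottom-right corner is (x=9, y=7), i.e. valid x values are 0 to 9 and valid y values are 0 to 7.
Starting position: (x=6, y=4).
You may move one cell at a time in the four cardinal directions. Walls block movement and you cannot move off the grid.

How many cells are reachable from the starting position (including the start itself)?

Answer: Reachable cells: 74

Derivation:
BFS flood-fill from (x=6, y=4):
  Distance 0: (x=6, y=4)
  Distance 1: (x=5, y=4), (x=6, y=5)
  Distance 2: (x=5, y=3), (x=4, y=4), (x=5, y=5), (x=7, y=5), (x=6, y=6)
  Distance 3: (x=5, y=2), (x=4, y=3), (x=3, y=4), (x=4, y=5), (x=8, y=5), (x=7, y=6), (x=6, y=7)
  Distance 4: (x=5, y=1), (x=4, y=2), (x=6, y=2), (x=3, y=3), (x=2, y=4), (x=8, y=4), (x=3, y=5), (x=9, y=5), (x=4, y=6), (x=8, y=6), (x=5, y=7), (x=7, y=7)
  Distance 5: (x=5, y=0), (x=4, y=1), (x=6, y=1), (x=3, y=2), (x=7, y=2), (x=2, y=3), (x=8, y=3), (x=1, y=4), (x=9, y=4), (x=3, y=6), (x=9, y=6), (x=4, y=7), (x=8, y=7)
  Distance 6: (x=4, y=0), (x=6, y=0), (x=3, y=1), (x=7, y=1), (x=2, y=2), (x=8, y=2), (x=1, y=3), (x=7, y=3), (x=0, y=4), (x=1, y=5), (x=2, y=6), (x=3, y=7), (x=9, y=7)
  Distance 7: (x=3, y=0), (x=7, y=0), (x=2, y=1), (x=8, y=1), (x=1, y=2), (x=9, y=2), (x=0, y=3), (x=0, y=5), (x=1, y=6), (x=2, y=7)
  Distance 8: (x=2, y=0), (x=8, y=0), (x=1, y=1), (x=9, y=1), (x=0, y=6), (x=1, y=7)
  Distance 9: (x=1, y=0), (x=9, y=0), (x=0, y=1), (x=0, y=7)
  Distance 10: (x=0, y=0)
Total reachable: 74 (grid has 74 open cells total)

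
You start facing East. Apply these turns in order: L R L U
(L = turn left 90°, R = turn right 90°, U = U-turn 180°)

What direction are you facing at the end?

Answer: Final heading: South

Derivation:
Start: East
  L (left (90° counter-clockwise)) -> North
  R (right (90° clockwise)) -> East
  L (left (90° counter-clockwise)) -> North
  U (U-turn (180°)) -> South
Final: South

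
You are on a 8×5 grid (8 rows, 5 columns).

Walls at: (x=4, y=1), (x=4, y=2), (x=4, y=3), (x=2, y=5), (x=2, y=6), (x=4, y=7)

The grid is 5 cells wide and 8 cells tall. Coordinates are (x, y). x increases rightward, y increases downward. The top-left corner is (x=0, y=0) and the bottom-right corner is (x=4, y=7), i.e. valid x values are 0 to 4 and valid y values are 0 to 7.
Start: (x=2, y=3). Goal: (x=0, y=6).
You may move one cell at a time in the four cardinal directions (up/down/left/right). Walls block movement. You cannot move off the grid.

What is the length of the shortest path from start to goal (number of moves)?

BFS from (x=2, y=3) until reaching (x=0, y=6):
  Distance 0: (x=2, y=3)
  Distance 1: (x=2, y=2), (x=1, y=3), (x=3, y=3), (x=2, y=4)
  Distance 2: (x=2, y=1), (x=1, y=2), (x=3, y=2), (x=0, y=3), (x=1, y=4), (x=3, y=4)
  Distance 3: (x=2, y=0), (x=1, y=1), (x=3, y=1), (x=0, y=2), (x=0, y=4), (x=4, y=4), (x=1, y=5), (x=3, y=5)
  Distance 4: (x=1, y=0), (x=3, y=0), (x=0, y=1), (x=0, y=5), (x=4, y=5), (x=1, y=6), (x=3, y=6)
  Distance 5: (x=0, y=0), (x=4, y=0), (x=0, y=6), (x=4, y=6), (x=1, y=7), (x=3, y=7)  <- goal reached here
One shortest path (5 moves): (x=2, y=3) -> (x=1, y=3) -> (x=0, y=3) -> (x=0, y=4) -> (x=0, y=5) -> (x=0, y=6)

Answer: Shortest path length: 5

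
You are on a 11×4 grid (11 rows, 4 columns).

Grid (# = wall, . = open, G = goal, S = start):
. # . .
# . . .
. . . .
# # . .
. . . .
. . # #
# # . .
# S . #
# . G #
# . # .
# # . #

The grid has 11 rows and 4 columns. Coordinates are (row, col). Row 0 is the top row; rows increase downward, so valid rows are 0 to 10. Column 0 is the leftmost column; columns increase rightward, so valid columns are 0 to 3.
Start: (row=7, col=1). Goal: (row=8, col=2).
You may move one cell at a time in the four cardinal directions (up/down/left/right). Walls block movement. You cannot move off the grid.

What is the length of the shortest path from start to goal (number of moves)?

Answer: Shortest path length: 2

Derivation:
BFS from (row=7, col=1) until reaching (row=8, col=2):
  Distance 0: (row=7, col=1)
  Distance 1: (row=7, col=2), (row=8, col=1)
  Distance 2: (row=6, col=2), (row=8, col=2), (row=9, col=1)  <- goal reached here
One shortest path (2 moves): (row=7, col=1) -> (row=7, col=2) -> (row=8, col=2)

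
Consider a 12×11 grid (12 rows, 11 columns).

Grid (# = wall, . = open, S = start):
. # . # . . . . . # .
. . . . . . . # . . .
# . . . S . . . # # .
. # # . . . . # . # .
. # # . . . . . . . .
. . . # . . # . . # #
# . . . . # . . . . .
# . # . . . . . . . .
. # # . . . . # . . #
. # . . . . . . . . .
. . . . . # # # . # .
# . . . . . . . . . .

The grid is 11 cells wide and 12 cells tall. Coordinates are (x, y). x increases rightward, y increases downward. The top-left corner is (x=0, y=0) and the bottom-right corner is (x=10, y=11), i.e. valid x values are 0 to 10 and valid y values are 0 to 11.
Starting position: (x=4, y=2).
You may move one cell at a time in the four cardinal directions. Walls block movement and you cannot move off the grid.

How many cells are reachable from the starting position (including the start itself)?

BFS flood-fill from (x=4, y=2):
  Distance 0: (x=4, y=2)
  Distance 1: (x=4, y=1), (x=3, y=2), (x=5, y=2), (x=4, y=3)
  Distance 2: (x=4, y=0), (x=3, y=1), (x=5, y=1), (x=2, y=2), (x=6, y=2), (x=3, y=3), (x=5, y=3), (x=4, y=4)
  Distance 3: (x=5, y=0), (x=2, y=1), (x=6, y=1), (x=1, y=2), (x=7, y=2), (x=6, y=3), (x=3, y=4), (x=5, y=4), (x=4, y=5)
  Distance 4: (x=2, y=0), (x=6, y=0), (x=1, y=1), (x=6, y=4), (x=5, y=5), (x=4, y=6)
  Distance 5: (x=7, y=0), (x=0, y=1), (x=7, y=4), (x=3, y=6), (x=4, y=7)
  Distance 6: (x=0, y=0), (x=8, y=0), (x=8, y=4), (x=7, y=5), (x=2, y=6), (x=3, y=7), (x=5, y=7), (x=4, y=8)
  Distance 7: (x=8, y=1), (x=8, y=3), (x=9, y=4), (x=2, y=5), (x=8, y=5), (x=1, y=6), (x=7, y=6), (x=6, y=7), (x=3, y=8), (x=5, y=8), (x=4, y=9)
  Distance 8: (x=9, y=1), (x=10, y=4), (x=1, y=5), (x=6, y=6), (x=8, y=6), (x=1, y=7), (x=7, y=7), (x=6, y=8), (x=3, y=9), (x=5, y=9), (x=4, y=10)
  Distance 9: (x=10, y=1), (x=10, y=3), (x=0, y=5), (x=9, y=6), (x=8, y=7), (x=2, y=9), (x=6, y=9), (x=3, y=10), (x=4, y=11)
  Distance 10: (x=10, y=0), (x=10, y=2), (x=0, y=4), (x=10, y=6), (x=9, y=7), (x=8, y=8), (x=7, y=9), (x=2, y=10), (x=3, y=11), (x=5, y=11)
  Distance 11: (x=0, y=3), (x=10, y=7), (x=9, y=8), (x=8, y=9), (x=1, y=10), (x=2, y=11), (x=6, y=11)
  Distance 12: (x=9, y=9), (x=0, y=10), (x=8, y=10), (x=1, y=11), (x=7, y=11)
  Distance 13: (x=0, y=9), (x=10, y=9), (x=8, y=11)
  Distance 14: (x=0, y=8), (x=10, y=10), (x=9, y=11)
  Distance 15: (x=10, y=11)
Total reachable: 101 (grid has 101 open cells total)

Answer: Reachable cells: 101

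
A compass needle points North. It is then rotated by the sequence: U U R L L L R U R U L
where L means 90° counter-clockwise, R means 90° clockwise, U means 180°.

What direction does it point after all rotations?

Answer: Final heading: West

Derivation:
Start: North
  U (U-turn (180°)) -> South
  U (U-turn (180°)) -> North
  R (right (90° clockwise)) -> East
  L (left (90° counter-clockwise)) -> North
  L (left (90° counter-clockwise)) -> West
  L (left (90° counter-clockwise)) -> South
  R (right (90° clockwise)) -> West
  U (U-turn (180°)) -> East
  R (right (90° clockwise)) -> South
  U (U-turn (180°)) -> North
  L (left (90° counter-clockwise)) -> West
Final: West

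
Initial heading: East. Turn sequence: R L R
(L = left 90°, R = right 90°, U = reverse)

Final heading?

Start: East
  R (right (90° clockwise)) -> South
  L (left (90° counter-clockwise)) -> East
  R (right (90° clockwise)) -> South
Final: South

Answer: Final heading: South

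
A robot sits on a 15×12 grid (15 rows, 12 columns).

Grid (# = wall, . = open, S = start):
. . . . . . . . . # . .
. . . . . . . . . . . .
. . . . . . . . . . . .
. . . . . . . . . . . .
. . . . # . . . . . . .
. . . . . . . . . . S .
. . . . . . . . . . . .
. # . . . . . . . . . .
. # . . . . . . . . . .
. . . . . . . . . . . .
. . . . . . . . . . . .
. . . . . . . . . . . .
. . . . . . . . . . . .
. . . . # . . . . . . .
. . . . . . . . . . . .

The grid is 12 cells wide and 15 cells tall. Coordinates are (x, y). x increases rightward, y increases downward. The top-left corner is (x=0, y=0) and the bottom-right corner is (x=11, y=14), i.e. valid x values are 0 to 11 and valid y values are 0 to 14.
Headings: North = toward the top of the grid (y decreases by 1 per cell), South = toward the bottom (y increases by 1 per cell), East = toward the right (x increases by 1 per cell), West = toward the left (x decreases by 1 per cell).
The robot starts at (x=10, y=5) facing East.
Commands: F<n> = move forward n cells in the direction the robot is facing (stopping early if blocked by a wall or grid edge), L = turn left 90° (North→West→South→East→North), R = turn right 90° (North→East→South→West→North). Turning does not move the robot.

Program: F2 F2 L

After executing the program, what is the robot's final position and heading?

Start: (x=10, y=5), facing East
  F2: move forward 1/2 (blocked), now at (x=11, y=5)
  F2: move forward 0/2 (blocked), now at (x=11, y=5)
  L: turn left, now facing North
Final: (x=11, y=5), facing North

Answer: Final position: (x=11, y=5), facing North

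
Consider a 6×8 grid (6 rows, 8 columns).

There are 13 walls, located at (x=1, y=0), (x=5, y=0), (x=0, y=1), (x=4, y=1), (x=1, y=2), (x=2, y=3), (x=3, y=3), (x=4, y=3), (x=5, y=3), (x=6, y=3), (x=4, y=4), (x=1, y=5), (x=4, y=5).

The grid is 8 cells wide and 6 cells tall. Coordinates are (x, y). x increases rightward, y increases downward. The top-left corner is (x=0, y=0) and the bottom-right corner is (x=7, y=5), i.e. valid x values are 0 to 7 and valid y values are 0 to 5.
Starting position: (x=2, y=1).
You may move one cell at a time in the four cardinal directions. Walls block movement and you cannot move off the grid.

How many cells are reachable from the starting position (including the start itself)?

Answer: Reachable cells: 24

Derivation:
BFS flood-fill from (x=2, y=1):
  Distance 0: (x=2, y=1)
  Distance 1: (x=2, y=0), (x=1, y=1), (x=3, y=1), (x=2, y=2)
  Distance 2: (x=3, y=0), (x=3, y=2)
  Distance 3: (x=4, y=0), (x=4, y=2)
  Distance 4: (x=5, y=2)
  Distance 5: (x=5, y=1), (x=6, y=2)
  Distance 6: (x=6, y=1), (x=7, y=2)
  Distance 7: (x=6, y=0), (x=7, y=1), (x=7, y=3)
  Distance 8: (x=7, y=0), (x=7, y=4)
  Distance 9: (x=6, y=4), (x=7, y=5)
  Distance 10: (x=5, y=4), (x=6, y=5)
  Distance 11: (x=5, y=5)
Total reachable: 24 (grid has 35 open cells total)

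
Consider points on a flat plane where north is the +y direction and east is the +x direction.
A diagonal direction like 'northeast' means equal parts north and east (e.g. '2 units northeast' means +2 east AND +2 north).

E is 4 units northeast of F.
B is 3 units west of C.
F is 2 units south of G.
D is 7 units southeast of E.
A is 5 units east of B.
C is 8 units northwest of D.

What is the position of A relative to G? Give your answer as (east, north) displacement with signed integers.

Answer: A is at (east=5, north=3) relative to G.

Derivation:
Place G at the origin (east=0, north=0).
  F is 2 units south of G: delta (east=+0, north=-2); F at (east=0, north=-2).
  E is 4 units northeast of F: delta (east=+4, north=+4); E at (east=4, north=2).
  D is 7 units southeast of E: delta (east=+7, north=-7); D at (east=11, north=-5).
  C is 8 units northwest of D: delta (east=-8, north=+8); C at (east=3, north=3).
  B is 3 units west of C: delta (east=-3, north=+0); B at (east=0, north=3).
  A is 5 units east of B: delta (east=+5, north=+0); A at (east=5, north=3).
Therefore A relative to G: (east=5, north=3).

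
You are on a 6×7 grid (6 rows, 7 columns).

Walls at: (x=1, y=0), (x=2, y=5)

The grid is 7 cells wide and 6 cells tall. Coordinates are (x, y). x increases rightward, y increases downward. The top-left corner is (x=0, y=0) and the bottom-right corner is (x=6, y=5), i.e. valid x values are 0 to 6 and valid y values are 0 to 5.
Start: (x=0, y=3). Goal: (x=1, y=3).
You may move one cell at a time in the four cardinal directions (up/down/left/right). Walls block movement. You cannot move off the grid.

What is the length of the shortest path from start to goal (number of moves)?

Answer: Shortest path length: 1

Derivation:
BFS from (x=0, y=3) until reaching (x=1, y=3):
  Distance 0: (x=0, y=3)
  Distance 1: (x=0, y=2), (x=1, y=3), (x=0, y=4)  <- goal reached here
One shortest path (1 moves): (x=0, y=3) -> (x=1, y=3)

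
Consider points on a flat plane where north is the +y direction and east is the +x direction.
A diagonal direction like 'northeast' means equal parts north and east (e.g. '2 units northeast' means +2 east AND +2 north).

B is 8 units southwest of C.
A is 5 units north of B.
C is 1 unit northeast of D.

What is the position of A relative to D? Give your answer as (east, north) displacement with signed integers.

Place D at the origin (east=0, north=0).
  C is 1 unit northeast of D: delta (east=+1, north=+1); C at (east=1, north=1).
  B is 8 units southwest of C: delta (east=-8, north=-8); B at (east=-7, north=-7).
  A is 5 units north of B: delta (east=+0, north=+5); A at (east=-7, north=-2).
Therefore A relative to D: (east=-7, north=-2).

Answer: A is at (east=-7, north=-2) relative to D.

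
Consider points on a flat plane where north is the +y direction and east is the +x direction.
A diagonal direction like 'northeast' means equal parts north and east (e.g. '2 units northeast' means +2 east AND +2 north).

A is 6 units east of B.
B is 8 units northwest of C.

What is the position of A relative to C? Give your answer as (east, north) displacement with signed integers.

Place C at the origin (east=0, north=0).
  B is 8 units northwest of C: delta (east=-8, north=+8); B at (east=-8, north=8).
  A is 6 units east of B: delta (east=+6, north=+0); A at (east=-2, north=8).
Therefore A relative to C: (east=-2, north=8).

Answer: A is at (east=-2, north=8) relative to C.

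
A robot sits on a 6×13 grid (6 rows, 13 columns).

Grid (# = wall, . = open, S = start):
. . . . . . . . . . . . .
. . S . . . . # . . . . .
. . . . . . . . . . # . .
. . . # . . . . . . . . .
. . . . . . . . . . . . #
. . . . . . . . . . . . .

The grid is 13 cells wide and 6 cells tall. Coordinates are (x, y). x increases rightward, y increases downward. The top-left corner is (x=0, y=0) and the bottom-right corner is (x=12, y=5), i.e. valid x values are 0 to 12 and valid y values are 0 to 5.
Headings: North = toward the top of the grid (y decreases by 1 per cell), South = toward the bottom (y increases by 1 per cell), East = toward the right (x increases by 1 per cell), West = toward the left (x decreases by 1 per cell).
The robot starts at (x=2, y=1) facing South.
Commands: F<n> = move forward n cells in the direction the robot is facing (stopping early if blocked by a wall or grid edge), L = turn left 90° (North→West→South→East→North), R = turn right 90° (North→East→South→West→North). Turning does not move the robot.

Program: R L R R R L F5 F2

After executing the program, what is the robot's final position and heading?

Start: (x=2, y=1), facing South
  R: turn right, now facing West
  L: turn left, now facing South
  R: turn right, now facing West
  R: turn right, now facing North
  R: turn right, now facing East
  L: turn left, now facing North
  F5: move forward 1/5 (blocked), now at (x=2, y=0)
  F2: move forward 0/2 (blocked), now at (x=2, y=0)
Final: (x=2, y=0), facing North

Answer: Final position: (x=2, y=0), facing North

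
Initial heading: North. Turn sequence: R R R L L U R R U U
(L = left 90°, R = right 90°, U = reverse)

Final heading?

Answer: Final heading: East

Derivation:
Start: North
  R (right (90° clockwise)) -> East
  R (right (90° clockwise)) -> South
  R (right (90° clockwise)) -> West
  L (left (90° counter-clockwise)) -> South
  L (left (90° counter-clockwise)) -> East
  U (U-turn (180°)) -> West
  R (right (90° clockwise)) -> North
  R (right (90° clockwise)) -> East
  U (U-turn (180°)) -> West
  U (U-turn (180°)) -> East
Final: East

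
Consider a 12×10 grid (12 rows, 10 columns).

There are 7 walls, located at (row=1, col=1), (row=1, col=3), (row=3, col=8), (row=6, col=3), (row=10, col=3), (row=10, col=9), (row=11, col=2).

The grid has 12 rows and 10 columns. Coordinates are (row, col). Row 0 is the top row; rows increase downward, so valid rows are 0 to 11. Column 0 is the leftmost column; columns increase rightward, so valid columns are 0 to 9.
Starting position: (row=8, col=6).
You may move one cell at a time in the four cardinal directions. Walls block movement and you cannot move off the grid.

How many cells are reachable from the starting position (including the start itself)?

Answer: Reachable cells: 113

Derivation:
BFS flood-fill from (row=8, col=6):
  Distance 0: (row=8, col=6)
  Distance 1: (row=7, col=6), (row=8, col=5), (row=8, col=7), (row=9, col=6)
  Distance 2: (row=6, col=6), (row=7, col=5), (row=7, col=7), (row=8, col=4), (row=8, col=8), (row=9, col=5), (row=9, col=7), (row=10, col=6)
  Distance 3: (row=5, col=6), (row=6, col=5), (row=6, col=7), (row=7, col=4), (row=7, col=8), (row=8, col=3), (row=8, col=9), (row=9, col=4), (row=9, col=8), (row=10, col=5), (row=10, col=7), (row=11, col=6)
  Distance 4: (row=4, col=6), (row=5, col=5), (row=5, col=7), (row=6, col=4), (row=6, col=8), (row=7, col=3), (row=7, col=9), (row=8, col=2), (row=9, col=3), (row=9, col=9), (row=10, col=4), (row=10, col=8), (row=11, col=5), (row=11, col=7)
  Distance 5: (row=3, col=6), (row=4, col=5), (row=4, col=7), (row=5, col=4), (row=5, col=8), (row=6, col=9), (row=7, col=2), (row=8, col=1), (row=9, col=2), (row=11, col=4), (row=11, col=8)
  Distance 6: (row=2, col=6), (row=3, col=5), (row=3, col=7), (row=4, col=4), (row=4, col=8), (row=5, col=3), (row=5, col=9), (row=6, col=2), (row=7, col=1), (row=8, col=0), (row=9, col=1), (row=10, col=2), (row=11, col=3), (row=11, col=9)
  Distance 7: (row=1, col=6), (row=2, col=5), (row=2, col=7), (row=3, col=4), (row=4, col=3), (row=4, col=9), (row=5, col=2), (row=6, col=1), (row=7, col=0), (row=9, col=0), (row=10, col=1)
  Distance 8: (row=0, col=6), (row=1, col=5), (row=1, col=7), (row=2, col=4), (row=2, col=8), (row=3, col=3), (row=3, col=9), (row=4, col=2), (row=5, col=1), (row=6, col=0), (row=10, col=0), (row=11, col=1)
  Distance 9: (row=0, col=5), (row=0, col=7), (row=1, col=4), (row=1, col=8), (row=2, col=3), (row=2, col=9), (row=3, col=2), (row=4, col=1), (row=5, col=0), (row=11, col=0)
  Distance 10: (row=0, col=4), (row=0, col=8), (row=1, col=9), (row=2, col=2), (row=3, col=1), (row=4, col=0)
  Distance 11: (row=0, col=3), (row=0, col=9), (row=1, col=2), (row=2, col=1), (row=3, col=0)
  Distance 12: (row=0, col=2), (row=2, col=0)
  Distance 13: (row=0, col=1), (row=1, col=0)
  Distance 14: (row=0, col=0)
Total reachable: 113 (grid has 113 open cells total)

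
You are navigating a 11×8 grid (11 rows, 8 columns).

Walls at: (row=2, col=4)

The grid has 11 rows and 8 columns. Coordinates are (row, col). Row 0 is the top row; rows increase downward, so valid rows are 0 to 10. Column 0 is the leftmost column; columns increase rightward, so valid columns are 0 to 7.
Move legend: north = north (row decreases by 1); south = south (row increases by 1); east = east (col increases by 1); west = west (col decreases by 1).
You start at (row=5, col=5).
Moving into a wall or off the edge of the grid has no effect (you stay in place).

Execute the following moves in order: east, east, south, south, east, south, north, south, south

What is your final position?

Answer: Final position: (row=9, col=7)

Derivation:
Start: (row=5, col=5)
  east (east): (row=5, col=5) -> (row=5, col=6)
  east (east): (row=5, col=6) -> (row=5, col=7)
  south (south): (row=5, col=7) -> (row=6, col=7)
  south (south): (row=6, col=7) -> (row=7, col=7)
  east (east): blocked, stay at (row=7, col=7)
  south (south): (row=7, col=7) -> (row=8, col=7)
  north (north): (row=8, col=7) -> (row=7, col=7)
  south (south): (row=7, col=7) -> (row=8, col=7)
  south (south): (row=8, col=7) -> (row=9, col=7)
Final: (row=9, col=7)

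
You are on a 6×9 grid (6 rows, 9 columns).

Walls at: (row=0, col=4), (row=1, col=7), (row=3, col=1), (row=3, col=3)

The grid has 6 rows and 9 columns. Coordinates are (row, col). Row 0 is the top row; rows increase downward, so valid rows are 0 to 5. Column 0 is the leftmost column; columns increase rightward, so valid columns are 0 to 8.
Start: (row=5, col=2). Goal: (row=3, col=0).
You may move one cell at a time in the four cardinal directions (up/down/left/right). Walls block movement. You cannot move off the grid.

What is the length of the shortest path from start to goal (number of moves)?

BFS from (row=5, col=2) until reaching (row=3, col=0):
  Distance 0: (row=5, col=2)
  Distance 1: (row=4, col=2), (row=5, col=1), (row=5, col=3)
  Distance 2: (row=3, col=2), (row=4, col=1), (row=4, col=3), (row=5, col=0), (row=5, col=4)
  Distance 3: (row=2, col=2), (row=4, col=0), (row=4, col=4), (row=5, col=5)
  Distance 4: (row=1, col=2), (row=2, col=1), (row=2, col=3), (row=3, col=0), (row=3, col=4), (row=4, col=5), (row=5, col=6)  <- goal reached here
One shortest path (4 moves): (row=5, col=2) -> (row=5, col=1) -> (row=5, col=0) -> (row=4, col=0) -> (row=3, col=0)

Answer: Shortest path length: 4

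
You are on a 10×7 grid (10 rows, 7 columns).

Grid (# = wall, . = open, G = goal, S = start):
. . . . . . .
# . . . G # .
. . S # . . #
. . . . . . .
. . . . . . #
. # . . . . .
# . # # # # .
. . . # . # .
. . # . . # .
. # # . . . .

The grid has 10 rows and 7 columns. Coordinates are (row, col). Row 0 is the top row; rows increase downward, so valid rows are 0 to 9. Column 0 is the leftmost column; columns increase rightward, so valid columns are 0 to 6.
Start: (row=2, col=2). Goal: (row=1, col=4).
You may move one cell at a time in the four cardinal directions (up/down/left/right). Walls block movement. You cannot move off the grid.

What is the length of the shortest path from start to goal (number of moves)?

Answer: Shortest path length: 3

Derivation:
BFS from (row=2, col=2) until reaching (row=1, col=4):
  Distance 0: (row=2, col=2)
  Distance 1: (row=1, col=2), (row=2, col=1), (row=3, col=2)
  Distance 2: (row=0, col=2), (row=1, col=1), (row=1, col=3), (row=2, col=0), (row=3, col=1), (row=3, col=3), (row=4, col=2)
  Distance 3: (row=0, col=1), (row=0, col=3), (row=1, col=4), (row=3, col=0), (row=3, col=4), (row=4, col=1), (row=4, col=3), (row=5, col=2)  <- goal reached here
One shortest path (3 moves): (row=2, col=2) -> (row=1, col=2) -> (row=1, col=3) -> (row=1, col=4)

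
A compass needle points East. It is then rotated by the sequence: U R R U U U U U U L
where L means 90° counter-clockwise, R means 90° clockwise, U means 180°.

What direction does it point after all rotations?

Answer: Final heading: North

Derivation:
Start: East
  U (U-turn (180°)) -> West
  R (right (90° clockwise)) -> North
  R (right (90° clockwise)) -> East
  U (U-turn (180°)) -> West
  U (U-turn (180°)) -> East
  U (U-turn (180°)) -> West
  U (U-turn (180°)) -> East
  U (U-turn (180°)) -> West
  U (U-turn (180°)) -> East
  L (left (90° counter-clockwise)) -> North
Final: North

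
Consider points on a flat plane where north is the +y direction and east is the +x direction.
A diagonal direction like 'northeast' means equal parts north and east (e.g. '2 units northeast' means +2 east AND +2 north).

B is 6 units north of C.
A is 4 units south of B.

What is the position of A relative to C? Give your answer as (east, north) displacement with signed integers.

Answer: A is at (east=0, north=2) relative to C.

Derivation:
Place C at the origin (east=0, north=0).
  B is 6 units north of C: delta (east=+0, north=+6); B at (east=0, north=6).
  A is 4 units south of B: delta (east=+0, north=-4); A at (east=0, north=2).
Therefore A relative to C: (east=0, north=2).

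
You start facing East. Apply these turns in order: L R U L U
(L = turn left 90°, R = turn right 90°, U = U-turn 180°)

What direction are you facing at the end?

Answer: Final heading: North

Derivation:
Start: East
  L (left (90° counter-clockwise)) -> North
  R (right (90° clockwise)) -> East
  U (U-turn (180°)) -> West
  L (left (90° counter-clockwise)) -> South
  U (U-turn (180°)) -> North
Final: North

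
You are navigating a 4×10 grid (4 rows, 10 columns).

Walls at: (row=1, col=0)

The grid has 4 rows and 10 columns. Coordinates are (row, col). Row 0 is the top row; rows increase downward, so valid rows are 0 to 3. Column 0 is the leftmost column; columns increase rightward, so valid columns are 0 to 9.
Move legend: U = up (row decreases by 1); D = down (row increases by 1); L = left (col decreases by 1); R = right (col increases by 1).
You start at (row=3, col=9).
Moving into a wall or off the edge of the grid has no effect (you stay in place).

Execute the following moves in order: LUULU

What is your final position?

Start: (row=3, col=9)
  L (left): (row=3, col=9) -> (row=3, col=8)
  U (up): (row=3, col=8) -> (row=2, col=8)
  U (up): (row=2, col=8) -> (row=1, col=8)
  L (left): (row=1, col=8) -> (row=1, col=7)
  U (up): (row=1, col=7) -> (row=0, col=7)
Final: (row=0, col=7)

Answer: Final position: (row=0, col=7)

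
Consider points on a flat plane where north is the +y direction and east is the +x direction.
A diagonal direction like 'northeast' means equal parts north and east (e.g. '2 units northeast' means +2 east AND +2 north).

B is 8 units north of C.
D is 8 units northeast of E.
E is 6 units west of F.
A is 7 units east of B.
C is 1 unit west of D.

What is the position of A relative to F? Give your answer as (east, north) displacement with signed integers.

Answer: A is at (east=8, north=16) relative to F.

Derivation:
Place F at the origin (east=0, north=0).
  E is 6 units west of F: delta (east=-6, north=+0); E at (east=-6, north=0).
  D is 8 units northeast of E: delta (east=+8, north=+8); D at (east=2, north=8).
  C is 1 unit west of D: delta (east=-1, north=+0); C at (east=1, north=8).
  B is 8 units north of C: delta (east=+0, north=+8); B at (east=1, north=16).
  A is 7 units east of B: delta (east=+7, north=+0); A at (east=8, north=16).
Therefore A relative to F: (east=8, north=16).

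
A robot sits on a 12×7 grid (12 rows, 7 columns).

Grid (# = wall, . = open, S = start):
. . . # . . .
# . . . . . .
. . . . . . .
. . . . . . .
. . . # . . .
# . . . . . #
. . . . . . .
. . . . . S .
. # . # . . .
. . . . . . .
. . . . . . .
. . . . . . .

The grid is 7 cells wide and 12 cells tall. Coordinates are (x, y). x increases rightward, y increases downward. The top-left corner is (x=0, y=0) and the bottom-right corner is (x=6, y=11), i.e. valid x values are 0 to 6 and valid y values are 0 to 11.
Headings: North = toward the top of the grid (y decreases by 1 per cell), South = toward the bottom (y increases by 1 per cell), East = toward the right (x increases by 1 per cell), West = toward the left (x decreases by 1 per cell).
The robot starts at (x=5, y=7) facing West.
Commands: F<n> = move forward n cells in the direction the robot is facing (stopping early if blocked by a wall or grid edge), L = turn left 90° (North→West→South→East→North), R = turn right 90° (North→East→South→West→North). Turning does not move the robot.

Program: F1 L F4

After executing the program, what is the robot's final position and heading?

Answer: Final position: (x=4, y=11), facing South

Derivation:
Start: (x=5, y=7), facing West
  F1: move forward 1, now at (x=4, y=7)
  L: turn left, now facing South
  F4: move forward 4, now at (x=4, y=11)
Final: (x=4, y=11), facing South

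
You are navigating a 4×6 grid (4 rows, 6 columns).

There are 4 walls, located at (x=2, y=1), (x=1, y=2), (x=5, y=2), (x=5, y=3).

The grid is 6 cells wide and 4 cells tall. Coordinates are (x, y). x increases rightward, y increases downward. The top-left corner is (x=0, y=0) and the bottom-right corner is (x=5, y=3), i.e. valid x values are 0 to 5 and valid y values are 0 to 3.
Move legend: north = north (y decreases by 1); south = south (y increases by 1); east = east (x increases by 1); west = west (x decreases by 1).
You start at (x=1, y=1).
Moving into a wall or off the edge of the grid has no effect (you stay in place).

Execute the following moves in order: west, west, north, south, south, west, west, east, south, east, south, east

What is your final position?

Answer: Final position: (x=2, y=3)

Derivation:
Start: (x=1, y=1)
  west (west): (x=1, y=1) -> (x=0, y=1)
  west (west): blocked, stay at (x=0, y=1)
  north (north): (x=0, y=1) -> (x=0, y=0)
  south (south): (x=0, y=0) -> (x=0, y=1)
  south (south): (x=0, y=1) -> (x=0, y=2)
  west (west): blocked, stay at (x=0, y=2)
  west (west): blocked, stay at (x=0, y=2)
  east (east): blocked, stay at (x=0, y=2)
  south (south): (x=0, y=2) -> (x=0, y=3)
  east (east): (x=0, y=3) -> (x=1, y=3)
  south (south): blocked, stay at (x=1, y=3)
  east (east): (x=1, y=3) -> (x=2, y=3)
Final: (x=2, y=3)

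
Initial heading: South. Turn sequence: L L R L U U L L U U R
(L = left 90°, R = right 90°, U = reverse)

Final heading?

Answer: Final heading: West

Derivation:
Start: South
  L (left (90° counter-clockwise)) -> East
  L (left (90° counter-clockwise)) -> North
  R (right (90° clockwise)) -> East
  L (left (90° counter-clockwise)) -> North
  U (U-turn (180°)) -> South
  U (U-turn (180°)) -> North
  L (left (90° counter-clockwise)) -> West
  L (left (90° counter-clockwise)) -> South
  U (U-turn (180°)) -> North
  U (U-turn (180°)) -> South
  R (right (90° clockwise)) -> West
Final: West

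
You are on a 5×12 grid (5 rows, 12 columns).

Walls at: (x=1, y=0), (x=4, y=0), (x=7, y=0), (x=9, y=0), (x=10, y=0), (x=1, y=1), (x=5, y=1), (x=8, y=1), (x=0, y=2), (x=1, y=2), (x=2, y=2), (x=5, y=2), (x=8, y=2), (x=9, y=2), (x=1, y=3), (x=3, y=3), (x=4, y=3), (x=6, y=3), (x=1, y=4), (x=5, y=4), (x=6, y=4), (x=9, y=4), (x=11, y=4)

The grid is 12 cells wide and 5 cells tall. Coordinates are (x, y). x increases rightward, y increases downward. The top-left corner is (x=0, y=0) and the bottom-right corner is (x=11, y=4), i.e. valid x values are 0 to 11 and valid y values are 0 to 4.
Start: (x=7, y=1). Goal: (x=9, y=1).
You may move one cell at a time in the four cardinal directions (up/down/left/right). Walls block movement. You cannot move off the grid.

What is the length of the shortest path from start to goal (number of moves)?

Answer: Shortest path length: 8

Derivation:
BFS from (x=7, y=1) until reaching (x=9, y=1):
  Distance 0: (x=7, y=1)
  Distance 1: (x=6, y=1), (x=7, y=2)
  Distance 2: (x=6, y=0), (x=6, y=2), (x=7, y=3)
  Distance 3: (x=5, y=0), (x=8, y=3), (x=7, y=4)
  Distance 4: (x=9, y=3), (x=8, y=4)
  Distance 5: (x=10, y=3)
  Distance 6: (x=10, y=2), (x=11, y=3), (x=10, y=4)
  Distance 7: (x=10, y=1), (x=11, y=2)
  Distance 8: (x=9, y=1), (x=11, y=1)  <- goal reached here
One shortest path (8 moves): (x=7, y=1) -> (x=7, y=2) -> (x=7, y=3) -> (x=8, y=3) -> (x=9, y=3) -> (x=10, y=3) -> (x=10, y=2) -> (x=10, y=1) -> (x=9, y=1)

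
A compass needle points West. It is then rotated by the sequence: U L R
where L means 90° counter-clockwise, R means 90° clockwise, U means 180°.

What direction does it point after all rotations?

Answer: Final heading: East

Derivation:
Start: West
  U (U-turn (180°)) -> East
  L (left (90° counter-clockwise)) -> North
  R (right (90° clockwise)) -> East
Final: East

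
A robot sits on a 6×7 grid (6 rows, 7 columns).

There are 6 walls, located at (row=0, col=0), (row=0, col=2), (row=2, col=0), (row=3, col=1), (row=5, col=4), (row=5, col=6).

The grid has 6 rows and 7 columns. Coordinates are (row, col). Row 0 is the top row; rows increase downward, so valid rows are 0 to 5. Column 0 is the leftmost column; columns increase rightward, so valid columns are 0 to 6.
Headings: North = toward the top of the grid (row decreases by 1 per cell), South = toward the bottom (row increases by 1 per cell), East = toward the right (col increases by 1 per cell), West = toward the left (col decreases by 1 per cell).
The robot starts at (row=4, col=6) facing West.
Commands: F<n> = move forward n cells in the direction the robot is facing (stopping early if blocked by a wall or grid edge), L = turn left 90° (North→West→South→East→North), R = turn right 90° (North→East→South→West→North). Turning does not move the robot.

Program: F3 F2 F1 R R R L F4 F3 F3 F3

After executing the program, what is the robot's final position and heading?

Answer: Final position: (row=4, col=6), facing East

Derivation:
Start: (row=4, col=6), facing West
  F3: move forward 3, now at (row=4, col=3)
  F2: move forward 2, now at (row=4, col=1)
  F1: move forward 1, now at (row=4, col=0)
  R: turn right, now facing North
  R: turn right, now facing East
  R: turn right, now facing South
  L: turn left, now facing East
  F4: move forward 4, now at (row=4, col=4)
  F3: move forward 2/3 (blocked), now at (row=4, col=6)
  F3: move forward 0/3 (blocked), now at (row=4, col=6)
  F3: move forward 0/3 (blocked), now at (row=4, col=6)
Final: (row=4, col=6), facing East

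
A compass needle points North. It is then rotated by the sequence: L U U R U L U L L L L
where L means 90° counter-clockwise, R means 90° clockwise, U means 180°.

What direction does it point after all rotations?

Start: North
  L (left (90° counter-clockwise)) -> West
  U (U-turn (180°)) -> East
  U (U-turn (180°)) -> West
  R (right (90° clockwise)) -> North
  U (U-turn (180°)) -> South
  L (left (90° counter-clockwise)) -> East
  U (U-turn (180°)) -> West
  L (left (90° counter-clockwise)) -> South
  L (left (90° counter-clockwise)) -> East
  L (left (90° counter-clockwise)) -> North
  L (left (90° counter-clockwise)) -> West
Final: West

Answer: Final heading: West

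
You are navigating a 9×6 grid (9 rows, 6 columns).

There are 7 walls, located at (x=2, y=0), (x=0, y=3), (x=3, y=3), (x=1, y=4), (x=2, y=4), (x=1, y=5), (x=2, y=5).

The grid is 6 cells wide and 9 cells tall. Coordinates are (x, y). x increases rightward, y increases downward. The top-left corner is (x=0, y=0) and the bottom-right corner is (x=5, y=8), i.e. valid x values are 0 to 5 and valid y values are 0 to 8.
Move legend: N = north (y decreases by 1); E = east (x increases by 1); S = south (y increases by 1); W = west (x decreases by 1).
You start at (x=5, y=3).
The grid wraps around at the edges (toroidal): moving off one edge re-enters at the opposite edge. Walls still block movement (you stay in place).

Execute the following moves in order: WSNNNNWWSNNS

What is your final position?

Start: (x=5, y=3)
  W (west): (x=5, y=3) -> (x=4, y=3)
  S (south): (x=4, y=3) -> (x=4, y=4)
  N (north): (x=4, y=4) -> (x=4, y=3)
  N (north): (x=4, y=3) -> (x=4, y=2)
  N (north): (x=4, y=2) -> (x=4, y=1)
  N (north): (x=4, y=1) -> (x=4, y=0)
  W (west): (x=4, y=0) -> (x=3, y=0)
  W (west): blocked, stay at (x=3, y=0)
  S (south): (x=3, y=0) -> (x=3, y=1)
  N (north): (x=3, y=1) -> (x=3, y=0)
  N (north): (x=3, y=0) -> (x=3, y=8)
  S (south): (x=3, y=8) -> (x=3, y=0)
Final: (x=3, y=0)

Answer: Final position: (x=3, y=0)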